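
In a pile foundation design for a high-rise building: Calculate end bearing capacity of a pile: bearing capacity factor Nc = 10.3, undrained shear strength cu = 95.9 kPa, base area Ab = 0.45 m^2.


Using Qb = Nc * cu * Ab
Qb = 10.3 * 95.9 * 0.45
Qb = 444.5 kN


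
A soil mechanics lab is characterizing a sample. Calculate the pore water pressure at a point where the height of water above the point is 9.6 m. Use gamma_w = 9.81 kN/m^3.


Using u = gamma_w * h_w
u = 9.81 * 9.6
u = 94.18 kPa


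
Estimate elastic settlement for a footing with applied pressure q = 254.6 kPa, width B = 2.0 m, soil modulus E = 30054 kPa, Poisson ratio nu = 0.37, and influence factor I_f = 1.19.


Result: 17.402 mm

Derivation:
Using Se = q * B * (1 - nu^2) * I_f / E
1 - nu^2 = 1 - 0.37^2 = 0.8631
Se = 254.6 * 2.0 * 0.8631 * 1.19 / 30054
Se = 0.017402 m
Convert to mm: Se = 0.017402 * 1000 = 17.402 mm


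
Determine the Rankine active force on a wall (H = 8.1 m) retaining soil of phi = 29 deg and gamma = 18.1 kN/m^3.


Result: 206.02 kN/m

Derivation:
Compute active earth pressure coefficient:
Ka = tan^2(45 - phi/2) = tan^2(30.5) = 0.346974
Compute active force:
Pa = 0.5 * Ka * gamma * H^2
Pa = 0.5 * 0.346974 * 18.1 * 8.1^2
Pa = 206.02 kN/m


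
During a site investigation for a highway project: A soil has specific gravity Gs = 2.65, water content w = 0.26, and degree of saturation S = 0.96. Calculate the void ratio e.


Using the relation e = Gs * w / S
e = 2.65 * 0.26 / 0.96
e = 0.7177


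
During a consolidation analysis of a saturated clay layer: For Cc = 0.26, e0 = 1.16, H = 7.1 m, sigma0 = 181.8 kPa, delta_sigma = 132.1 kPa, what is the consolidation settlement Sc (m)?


Result: 0.2027 m

Derivation:
Using Sc = Cc * H / (1 + e0) * log10((sigma0 + delta_sigma) / sigma0)
Stress ratio = (181.8 + 132.1) / 181.8 = 1.72662
log10(1.72662) = 0.237197
Cc * H / (1 + e0) = 0.26 * 7.1 / (1 + 1.16) = 0.85463
Sc = 0.85463 * 0.237197
Sc = 0.2027 m


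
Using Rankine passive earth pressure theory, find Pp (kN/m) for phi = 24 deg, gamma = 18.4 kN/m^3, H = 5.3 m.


Compute passive earth pressure coefficient:
Kp = tan^2(45 + phi/2) = tan^2(57.0) = 2.371184
Compute passive force:
Pp = 0.5 * Kp * gamma * H^2
Pp = 0.5 * 2.371184 * 18.4 * 5.3^2
Pp = 612.78 kN/m


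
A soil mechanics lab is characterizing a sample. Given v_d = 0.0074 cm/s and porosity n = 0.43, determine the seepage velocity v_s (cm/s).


Using v_s = v_d / n
v_s = 0.0074 / 0.43
v_s = 0.01721 cm/s


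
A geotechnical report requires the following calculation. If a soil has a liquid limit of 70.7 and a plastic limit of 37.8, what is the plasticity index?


Using PI = LL - PL
PI = 70.7 - 37.8
PI = 32.9


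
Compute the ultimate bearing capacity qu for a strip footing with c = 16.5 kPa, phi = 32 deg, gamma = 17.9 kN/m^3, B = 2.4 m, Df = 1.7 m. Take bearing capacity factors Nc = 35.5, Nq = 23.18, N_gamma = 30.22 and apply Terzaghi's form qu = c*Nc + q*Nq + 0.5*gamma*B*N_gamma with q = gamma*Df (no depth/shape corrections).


Compute qu = c*Nc + gamma*Df*Nq + 0.5*gamma*B*N_gamma
Term 1: 16.5 * 35.5 = 585.75
Term 2: 17.9 * 1.7 * 23.18 = 705.3674
Term 3: 0.5 * 17.9 * 2.4 * 30.22 = 649.1256
qu = 585.75 + 705.3674 + 649.1256
qu = 1940.24 kPa


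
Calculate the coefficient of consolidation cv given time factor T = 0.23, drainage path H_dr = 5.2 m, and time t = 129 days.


Using cv = T * H_dr^2 / t
H_dr^2 = 5.2^2 = 27.04
cv = 0.23 * 27.04 / 129
cv = 0.04821 m^2/day


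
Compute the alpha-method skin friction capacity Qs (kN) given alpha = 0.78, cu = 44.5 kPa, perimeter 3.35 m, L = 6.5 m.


Using Qs = alpha * cu * perimeter * L
Qs = 0.78 * 44.5 * 3.35 * 6.5
Qs = 755.81 kN


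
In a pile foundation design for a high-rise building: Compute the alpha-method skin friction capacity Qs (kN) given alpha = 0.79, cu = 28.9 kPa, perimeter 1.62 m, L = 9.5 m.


Result: 351.37 kN

Derivation:
Using Qs = alpha * cu * perimeter * L
Qs = 0.79 * 28.9 * 1.62 * 9.5
Qs = 351.37 kN


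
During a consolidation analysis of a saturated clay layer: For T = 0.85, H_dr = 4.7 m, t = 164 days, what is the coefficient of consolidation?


Using cv = T * H_dr^2 / t
H_dr^2 = 4.7^2 = 22.09
cv = 0.85 * 22.09 / 164
cv = 0.11449 m^2/day


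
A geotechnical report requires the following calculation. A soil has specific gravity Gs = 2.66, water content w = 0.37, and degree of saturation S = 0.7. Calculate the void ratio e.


Result: 1.406

Derivation:
Using the relation e = Gs * w / S
e = 2.66 * 0.37 / 0.7
e = 1.406


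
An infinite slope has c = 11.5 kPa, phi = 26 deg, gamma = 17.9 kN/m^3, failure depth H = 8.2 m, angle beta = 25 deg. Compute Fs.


Using Fs = c / (gamma*H*sin(beta)*cos(beta)) + tan(phi)/tan(beta)
Cohesion contribution = 11.5 / (17.9*8.2*sin(25)*cos(25))
Cohesion contribution = 0.204554
Friction contribution = tan(26)/tan(25) = 1.04595
Fs = 0.204554 + 1.04595
Fs = 1.25


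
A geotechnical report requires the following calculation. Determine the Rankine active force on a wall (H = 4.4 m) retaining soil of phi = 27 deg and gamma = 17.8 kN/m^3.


Compute active earth pressure coefficient:
Ka = tan^2(45 - phi/2) = tan^2(31.5) = 0.375525
Compute active force:
Pa = 0.5 * Ka * gamma * H^2
Pa = 0.5 * 0.375525 * 17.8 * 4.4^2
Pa = 64.7 kN/m


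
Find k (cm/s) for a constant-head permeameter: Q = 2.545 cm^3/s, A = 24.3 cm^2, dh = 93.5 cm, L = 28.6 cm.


Compute hydraulic gradient:
i = dh / L = 93.5 / 28.6 = 3.26923
Then apply Darcy's law:
k = Q / (A * i)
k = 2.545 / (24.3 * 3.26923)
k = 2.545 / 79.4423
k = 0.032036 cm/s


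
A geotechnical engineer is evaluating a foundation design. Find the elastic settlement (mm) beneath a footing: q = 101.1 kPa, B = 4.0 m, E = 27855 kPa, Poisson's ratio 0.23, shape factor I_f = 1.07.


Result: 14.713 mm

Derivation:
Using Se = q * B * (1 - nu^2) * I_f / E
1 - nu^2 = 1 - 0.23^2 = 0.9471
Se = 101.1 * 4.0 * 0.9471 * 1.07 / 27855
Se = 0.014713 m
Convert to mm: Se = 0.014713 * 1000 = 14.713 mm


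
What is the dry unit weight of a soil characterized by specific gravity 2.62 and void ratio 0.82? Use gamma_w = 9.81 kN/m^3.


Using gamma_d = Gs * gamma_w / (1 + e)
gamma_d = 2.62 * 9.81 / (1 + 0.82)
gamma_d = 2.62 * 9.81 / 1.82
gamma_d = 14.122 kN/m^3


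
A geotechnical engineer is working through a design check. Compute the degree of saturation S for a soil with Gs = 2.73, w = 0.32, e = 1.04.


Using S = Gs * w / e
S = 2.73 * 0.32 / 1.04
S = 0.84


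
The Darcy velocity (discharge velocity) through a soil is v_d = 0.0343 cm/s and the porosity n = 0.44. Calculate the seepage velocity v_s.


Result: 0.07795 cm/s

Derivation:
Using v_s = v_d / n
v_s = 0.0343 / 0.44
v_s = 0.07795 cm/s


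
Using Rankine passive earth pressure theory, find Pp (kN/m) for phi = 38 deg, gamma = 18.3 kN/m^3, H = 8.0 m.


Result: 2461.71 kN/m

Derivation:
Compute passive earth pressure coefficient:
Kp = tan^2(45 + phi/2) = tan^2(64.0) = 4.203746
Compute passive force:
Pp = 0.5 * Kp * gamma * H^2
Pp = 0.5 * 4.203746 * 18.3 * 8.0^2
Pp = 2461.71 kN/m


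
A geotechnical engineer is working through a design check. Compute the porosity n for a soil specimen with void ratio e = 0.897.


Using the relation n = e / (1 + e)
n = 0.897 / (1 + 0.897)
n = 0.897 / 1.897
n = 0.4729


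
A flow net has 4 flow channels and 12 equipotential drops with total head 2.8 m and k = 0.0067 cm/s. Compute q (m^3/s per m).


Convert k to m/s for unit consistency with H:
k = 0.0067 cm/s = 0.0067 / 100 m/s = 6.7e-05 m/s
Using q = k * H * Nf / Nd
Nf / Nd = 4 / 12 = 0.3333
q = 6.7e-05 * 2.8 * 0.3333
q = 6.253e-05 m^3/s per m


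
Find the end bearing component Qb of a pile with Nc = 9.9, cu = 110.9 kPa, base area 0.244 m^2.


Using Qb = Nc * cu * Ab
Qb = 9.9 * 110.9 * 0.244
Qb = 267.89 kN


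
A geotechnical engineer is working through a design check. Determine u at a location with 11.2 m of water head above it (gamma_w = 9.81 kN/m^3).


Using u = gamma_w * h_w
u = 9.81 * 11.2
u = 109.87 kPa


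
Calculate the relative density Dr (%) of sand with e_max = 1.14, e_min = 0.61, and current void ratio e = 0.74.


Result: 75.47 %

Derivation:
Using Dr = (e_max - e) / (e_max - e_min) * 100
e_max - e = 1.14 - 0.74 = 0.4
e_max - e_min = 1.14 - 0.61 = 0.53
Dr = 0.4 / 0.53 * 100
Dr = 75.47 %


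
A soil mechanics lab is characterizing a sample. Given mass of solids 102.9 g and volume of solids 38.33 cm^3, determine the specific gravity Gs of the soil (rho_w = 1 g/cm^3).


Result: 2.685

Derivation:
Using Gs = m_s / (V_s * rho_w)
Since rho_w = 1 g/cm^3:
Gs = 102.9 / 38.33
Gs = 2.685


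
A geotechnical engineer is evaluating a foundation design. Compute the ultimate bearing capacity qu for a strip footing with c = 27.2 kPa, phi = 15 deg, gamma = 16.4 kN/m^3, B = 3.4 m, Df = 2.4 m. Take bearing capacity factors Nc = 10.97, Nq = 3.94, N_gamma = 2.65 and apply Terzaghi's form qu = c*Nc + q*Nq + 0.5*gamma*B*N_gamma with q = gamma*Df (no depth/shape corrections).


Result: 527.34 kPa

Derivation:
Compute qu = c*Nc + gamma*Df*Nq + 0.5*gamma*B*N_gamma
Term 1: 27.2 * 10.97 = 298.384
Term 2: 16.4 * 2.4 * 3.94 = 155.0784
Term 3: 0.5 * 16.4 * 3.4 * 2.65 = 73.882
qu = 298.384 + 155.0784 + 73.882
qu = 527.34 kPa


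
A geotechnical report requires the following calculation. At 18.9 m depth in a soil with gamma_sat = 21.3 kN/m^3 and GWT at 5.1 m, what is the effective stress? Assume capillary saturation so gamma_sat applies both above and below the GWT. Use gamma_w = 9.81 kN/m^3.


Total stress = gamma_sat * depth
sigma = 21.3 * 18.9 = 402.57 kPa
Pore water pressure u = gamma_w * (depth - d_wt)
u = 9.81 * (18.9 - 5.1) = 135.378 kPa
Effective stress = sigma - u
sigma' = 402.57 - 135.378 = 267.19 kPa


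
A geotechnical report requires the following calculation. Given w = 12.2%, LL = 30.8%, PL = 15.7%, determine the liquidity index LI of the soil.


First compute the plasticity index:
PI = LL - PL = 30.8 - 15.7 = 15.1
Then compute the liquidity index:
LI = (w - PL) / PI
LI = (12.2 - 15.7) / 15.1
LI = -0.232


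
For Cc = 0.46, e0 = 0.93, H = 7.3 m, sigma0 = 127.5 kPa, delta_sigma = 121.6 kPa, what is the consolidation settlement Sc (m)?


Result: 0.5061 m

Derivation:
Using Sc = Cc * H / (1 + e0) * log10((sigma0 + delta_sigma) / sigma0)
Stress ratio = (127.5 + 121.6) / 127.5 = 1.95373
log10(1.95373) = 0.290864
Cc * H / (1 + e0) = 0.46 * 7.3 / (1 + 0.93) = 1.7399
Sc = 1.7399 * 0.290864
Sc = 0.5061 m


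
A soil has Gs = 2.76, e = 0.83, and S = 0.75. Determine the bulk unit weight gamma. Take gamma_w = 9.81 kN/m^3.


Using gamma = gamma_w * (Gs + S*e) / (1 + e)
Numerator: Gs + S*e = 2.76 + 0.75*0.83 = 3.3825
Denominator: 1 + e = 1 + 0.83 = 1.83
gamma = 9.81 * 3.3825 / 1.83
gamma = 18.132 kN/m^3


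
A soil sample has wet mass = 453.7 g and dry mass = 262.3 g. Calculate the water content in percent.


Using w = (m_wet - m_dry) / m_dry * 100
m_wet - m_dry = 453.7 - 262.3 = 191.4 g
w = 191.4 / 262.3 * 100
w = 72.97 %


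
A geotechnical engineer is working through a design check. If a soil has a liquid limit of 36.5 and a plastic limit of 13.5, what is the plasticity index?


Result: 23.0

Derivation:
Using PI = LL - PL
PI = 36.5 - 13.5
PI = 23.0


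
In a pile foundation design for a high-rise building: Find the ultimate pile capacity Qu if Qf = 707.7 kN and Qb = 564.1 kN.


Using Qu = Qf + Qb
Qu = 707.7 + 564.1
Qu = 1271.8 kN


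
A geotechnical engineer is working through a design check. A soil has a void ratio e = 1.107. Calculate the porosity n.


Result: 0.5254

Derivation:
Using the relation n = e / (1 + e)
n = 1.107 / (1 + 1.107)
n = 1.107 / 2.107
n = 0.5254


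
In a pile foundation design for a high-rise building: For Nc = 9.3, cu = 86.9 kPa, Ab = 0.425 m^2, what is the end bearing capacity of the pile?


Using Qb = Nc * cu * Ab
Qb = 9.3 * 86.9 * 0.425
Qb = 343.47 kN


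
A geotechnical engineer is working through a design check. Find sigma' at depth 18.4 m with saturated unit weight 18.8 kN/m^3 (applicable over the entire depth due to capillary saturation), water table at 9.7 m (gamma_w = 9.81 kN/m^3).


Result: 260.57 kPa

Derivation:
Total stress = gamma_sat * depth
sigma = 18.8 * 18.4 = 345.92 kPa
Pore water pressure u = gamma_w * (depth - d_wt)
u = 9.81 * (18.4 - 9.7) = 85.347 kPa
Effective stress = sigma - u
sigma' = 345.92 - 85.347 = 260.57 kPa


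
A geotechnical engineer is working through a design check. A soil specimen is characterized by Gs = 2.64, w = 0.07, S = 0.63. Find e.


Result: 0.2933

Derivation:
Using the relation e = Gs * w / S
e = 2.64 * 0.07 / 0.63
e = 0.2933


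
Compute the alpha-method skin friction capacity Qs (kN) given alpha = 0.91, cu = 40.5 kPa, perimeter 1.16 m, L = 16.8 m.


Using Qs = alpha * cu * perimeter * L
Qs = 0.91 * 40.5 * 1.16 * 16.8
Qs = 718.23 kN


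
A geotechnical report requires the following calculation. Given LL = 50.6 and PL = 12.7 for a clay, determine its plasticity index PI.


Using PI = LL - PL
PI = 50.6 - 12.7
PI = 37.9


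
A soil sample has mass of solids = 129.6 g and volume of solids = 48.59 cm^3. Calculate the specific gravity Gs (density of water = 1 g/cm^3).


Result: 2.667

Derivation:
Using Gs = m_s / (V_s * rho_w)
Since rho_w = 1 g/cm^3:
Gs = 129.6 / 48.59
Gs = 2.667


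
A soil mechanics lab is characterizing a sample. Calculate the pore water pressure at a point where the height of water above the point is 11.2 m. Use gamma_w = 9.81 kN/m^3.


Using u = gamma_w * h_w
u = 9.81 * 11.2
u = 109.87 kPa


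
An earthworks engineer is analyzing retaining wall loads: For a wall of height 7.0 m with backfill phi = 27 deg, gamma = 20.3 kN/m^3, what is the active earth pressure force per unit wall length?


Result: 186.77 kN/m

Derivation:
Compute active earth pressure coefficient:
Ka = tan^2(45 - phi/2) = tan^2(31.5) = 0.375525
Compute active force:
Pa = 0.5 * Ka * gamma * H^2
Pa = 0.5 * 0.375525 * 20.3 * 7.0^2
Pa = 186.77 kN/m


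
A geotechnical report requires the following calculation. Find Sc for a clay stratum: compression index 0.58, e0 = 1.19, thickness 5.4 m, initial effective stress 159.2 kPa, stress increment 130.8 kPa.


Result: 0.3725 m

Derivation:
Using Sc = Cc * H / (1 + e0) * log10((sigma0 + delta_sigma) / sigma0)
Stress ratio = (159.2 + 130.8) / 159.2 = 1.82161
log10(1.82161) = 0.260455
Cc * H / (1 + e0) = 0.58 * 5.4 / (1 + 1.19) = 1.43014
Sc = 1.43014 * 0.260455
Sc = 0.3725 m


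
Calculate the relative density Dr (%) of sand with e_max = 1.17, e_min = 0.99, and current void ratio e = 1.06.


Result: 61.11 %

Derivation:
Using Dr = (e_max - e) / (e_max - e_min) * 100
e_max - e = 1.17 - 1.06 = 0.11
e_max - e_min = 1.17 - 0.99 = 0.18
Dr = 0.11 / 0.18 * 100
Dr = 61.11 %


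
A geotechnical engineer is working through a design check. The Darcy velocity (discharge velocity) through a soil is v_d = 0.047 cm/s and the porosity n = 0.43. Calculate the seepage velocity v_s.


Using v_s = v_d / n
v_s = 0.047 / 0.43
v_s = 0.1093 cm/s


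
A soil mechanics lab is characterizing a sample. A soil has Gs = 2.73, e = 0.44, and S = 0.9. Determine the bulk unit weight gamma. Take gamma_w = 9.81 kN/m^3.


Using gamma = gamma_w * (Gs + S*e) / (1 + e)
Numerator: Gs + S*e = 2.73 + 0.9*0.44 = 3.126
Denominator: 1 + e = 1 + 0.44 = 1.44
gamma = 9.81 * 3.126 / 1.44
gamma = 21.296 kN/m^3


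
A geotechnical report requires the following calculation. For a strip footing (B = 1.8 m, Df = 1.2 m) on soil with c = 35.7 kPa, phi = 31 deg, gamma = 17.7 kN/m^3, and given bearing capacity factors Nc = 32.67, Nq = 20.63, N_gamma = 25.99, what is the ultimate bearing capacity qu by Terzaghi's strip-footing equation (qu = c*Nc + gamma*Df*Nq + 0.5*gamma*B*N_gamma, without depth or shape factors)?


Result: 2018.52 kPa

Derivation:
Compute qu = c*Nc + gamma*Df*Nq + 0.5*gamma*B*N_gamma
Term 1: 35.7 * 32.67 = 1166.319
Term 2: 17.7 * 1.2 * 20.63 = 438.1812
Term 3: 0.5 * 17.7 * 1.8 * 25.99 = 414.0207
qu = 1166.319 + 438.1812 + 414.0207
qu = 2018.52 kPa


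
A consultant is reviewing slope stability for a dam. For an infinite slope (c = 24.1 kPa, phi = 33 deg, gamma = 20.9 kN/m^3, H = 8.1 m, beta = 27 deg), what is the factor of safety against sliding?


Using Fs = c / (gamma*H*sin(beta)*cos(beta)) + tan(phi)/tan(beta)
Cohesion contribution = 24.1 / (20.9*8.1*sin(27)*cos(27))
Cohesion contribution = 0.351931
Friction contribution = tan(33)/tan(27) = 1.27453
Fs = 0.351931 + 1.27453
Fs = 1.626


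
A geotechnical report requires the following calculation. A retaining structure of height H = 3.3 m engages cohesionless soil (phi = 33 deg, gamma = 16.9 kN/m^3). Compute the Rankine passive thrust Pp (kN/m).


Compute passive earth pressure coefficient:
Kp = tan^2(45 + phi/2) = tan^2(61.5) = 3.39212
Compute passive force:
Pp = 0.5 * Kp * gamma * H^2
Pp = 0.5 * 3.39212 * 16.9 * 3.3^2
Pp = 312.14 kN/m


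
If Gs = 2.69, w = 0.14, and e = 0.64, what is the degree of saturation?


Result: 0.5884

Derivation:
Using S = Gs * w / e
S = 2.69 * 0.14 / 0.64
S = 0.5884


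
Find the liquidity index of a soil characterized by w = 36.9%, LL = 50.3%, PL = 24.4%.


Result: 0.483

Derivation:
First compute the plasticity index:
PI = LL - PL = 50.3 - 24.4 = 25.9
Then compute the liquidity index:
LI = (w - PL) / PI
LI = (36.9 - 24.4) / 25.9
LI = 0.483


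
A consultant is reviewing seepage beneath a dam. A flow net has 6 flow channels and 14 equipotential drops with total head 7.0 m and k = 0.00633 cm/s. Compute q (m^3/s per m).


Convert k to m/s for unit consistency with H:
k = 0.00633 cm/s = 0.00633 / 100 m/s = 6.33e-05 m/s
Using q = k * H * Nf / Nd
Nf / Nd = 6 / 14 = 0.4286
q = 6.33e-05 * 7.0 * 0.4286
q = 0.0001899 m^3/s per m


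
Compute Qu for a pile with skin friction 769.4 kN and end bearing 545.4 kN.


Using Qu = Qf + Qb
Qu = 769.4 + 545.4
Qu = 1314.8 kN


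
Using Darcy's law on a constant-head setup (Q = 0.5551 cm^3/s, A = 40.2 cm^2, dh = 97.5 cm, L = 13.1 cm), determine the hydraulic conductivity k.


Compute hydraulic gradient:
i = dh / L = 97.5 / 13.1 = 7.44275
Then apply Darcy's law:
k = Q / (A * i)
k = 0.5551 / (40.2 * 7.44275)
k = 0.5551 / 299.198
k = 0.001855 cm/s


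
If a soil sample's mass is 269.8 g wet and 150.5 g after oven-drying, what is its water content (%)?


Using w = (m_wet - m_dry) / m_dry * 100
m_wet - m_dry = 269.8 - 150.5 = 119.3 g
w = 119.3 / 150.5 * 100
w = 79.27 %


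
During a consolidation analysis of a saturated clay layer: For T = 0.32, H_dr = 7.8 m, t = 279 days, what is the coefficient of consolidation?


Using cv = T * H_dr^2 / t
H_dr^2 = 7.8^2 = 60.84
cv = 0.32 * 60.84 / 279
cv = 0.06978 m^2/day


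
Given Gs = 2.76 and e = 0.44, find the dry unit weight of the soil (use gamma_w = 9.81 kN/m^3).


Using gamma_d = Gs * gamma_w / (1 + e)
gamma_d = 2.76 * 9.81 / (1 + 0.44)
gamma_d = 2.76 * 9.81 / 1.44
gamma_d = 18.802 kN/m^3


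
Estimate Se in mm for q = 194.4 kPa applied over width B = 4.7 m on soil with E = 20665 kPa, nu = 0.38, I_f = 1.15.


Using Se = q * B * (1 - nu^2) * I_f / E
1 - nu^2 = 1 - 0.38^2 = 0.8556
Se = 194.4 * 4.7 * 0.8556 * 1.15 / 20665
Se = 0.043504 m
Convert to mm: Se = 0.043504 * 1000 = 43.504 mm


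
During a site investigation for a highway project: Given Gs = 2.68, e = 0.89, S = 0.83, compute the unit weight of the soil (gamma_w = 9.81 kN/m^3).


Using gamma = gamma_w * (Gs + S*e) / (1 + e)
Numerator: Gs + S*e = 2.68 + 0.83*0.89 = 3.4187
Denominator: 1 + e = 1 + 0.89 = 1.89
gamma = 9.81 * 3.4187 / 1.89
gamma = 17.745 kN/m^3


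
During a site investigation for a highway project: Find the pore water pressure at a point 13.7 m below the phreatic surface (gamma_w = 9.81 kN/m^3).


Using u = gamma_w * h_w
u = 9.81 * 13.7
u = 134.4 kPa


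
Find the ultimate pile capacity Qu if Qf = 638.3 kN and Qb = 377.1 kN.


Using Qu = Qf + Qb
Qu = 638.3 + 377.1
Qu = 1015.4 kN


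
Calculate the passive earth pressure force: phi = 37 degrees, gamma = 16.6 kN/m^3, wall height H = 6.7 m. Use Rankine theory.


Result: 1498.84 kN/m

Derivation:
Compute passive earth pressure coefficient:
Kp = tan^2(45 + phi/2) = tan^2(63.5) = 4.022791
Compute passive force:
Pp = 0.5 * Kp * gamma * H^2
Pp = 0.5 * 4.022791 * 16.6 * 6.7^2
Pp = 1498.84 kN/m


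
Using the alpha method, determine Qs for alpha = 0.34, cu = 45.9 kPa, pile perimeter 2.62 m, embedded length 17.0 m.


Using Qs = alpha * cu * perimeter * L
Qs = 0.34 * 45.9 * 2.62 * 17.0
Qs = 695.09 kN


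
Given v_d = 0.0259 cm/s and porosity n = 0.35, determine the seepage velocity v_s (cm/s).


Result: 0.074 cm/s

Derivation:
Using v_s = v_d / n
v_s = 0.0259 / 0.35
v_s = 0.074 cm/s


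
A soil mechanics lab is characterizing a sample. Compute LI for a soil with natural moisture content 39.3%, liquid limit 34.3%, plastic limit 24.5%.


First compute the plasticity index:
PI = LL - PL = 34.3 - 24.5 = 9.8
Then compute the liquidity index:
LI = (w - PL) / PI
LI = (39.3 - 24.5) / 9.8
LI = 1.51


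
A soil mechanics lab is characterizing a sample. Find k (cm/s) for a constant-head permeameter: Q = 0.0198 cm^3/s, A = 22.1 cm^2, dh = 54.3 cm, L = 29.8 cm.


Compute hydraulic gradient:
i = dh / L = 54.3 / 29.8 = 1.82215
Then apply Darcy's law:
k = Q / (A * i)
k = 0.0198 / (22.1 * 1.82215)
k = 0.0198 / 40.2695
k = 0.000492 cm/s


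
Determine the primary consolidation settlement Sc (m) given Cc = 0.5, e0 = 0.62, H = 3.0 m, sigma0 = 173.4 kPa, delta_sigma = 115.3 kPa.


Using Sc = Cc * H / (1 + e0) * log10((sigma0 + delta_sigma) / sigma0)
Stress ratio = (173.4 + 115.3) / 173.4 = 1.66494
log10(1.66494) = 0.221398
Cc * H / (1 + e0) = 0.5 * 3.0 / (1 + 0.62) = 0.925926
Sc = 0.925926 * 0.221398
Sc = 0.205 m


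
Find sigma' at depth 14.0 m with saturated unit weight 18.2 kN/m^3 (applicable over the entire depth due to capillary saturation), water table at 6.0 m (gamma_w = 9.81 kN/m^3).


Total stress = gamma_sat * depth
sigma = 18.2 * 14.0 = 254.8 kPa
Pore water pressure u = gamma_w * (depth - d_wt)
u = 9.81 * (14.0 - 6.0) = 78.48 kPa
Effective stress = sigma - u
sigma' = 254.8 - 78.48 = 176.32 kPa


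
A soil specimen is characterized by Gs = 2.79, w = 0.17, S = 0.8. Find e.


Using the relation e = Gs * w / S
e = 2.79 * 0.17 / 0.8
e = 0.5929


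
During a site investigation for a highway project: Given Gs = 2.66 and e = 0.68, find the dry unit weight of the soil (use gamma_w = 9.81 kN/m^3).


Using gamma_d = Gs * gamma_w / (1 + e)
gamma_d = 2.66 * 9.81 / (1 + 0.68)
gamma_d = 2.66 * 9.81 / 1.68
gamma_d = 15.533 kN/m^3


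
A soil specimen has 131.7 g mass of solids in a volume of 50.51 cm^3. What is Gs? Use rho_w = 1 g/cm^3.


Result: 2.607

Derivation:
Using Gs = m_s / (V_s * rho_w)
Since rho_w = 1 g/cm^3:
Gs = 131.7 / 50.51
Gs = 2.607


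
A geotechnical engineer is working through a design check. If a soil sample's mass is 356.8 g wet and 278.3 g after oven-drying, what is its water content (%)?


Result: 28.21 %

Derivation:
Using w = (m_wet - m_dry) / m_dry * 100
m_wet - m_dry = 356.8 - 278.3 = 78.5 g
w = 78.5 / 278.3 * 100
w = 28.21 %


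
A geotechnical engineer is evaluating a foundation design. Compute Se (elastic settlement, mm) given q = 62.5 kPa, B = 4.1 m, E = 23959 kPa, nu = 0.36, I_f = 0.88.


Using Se = q * B * (1 - nu^2) * I_f / E
1 - nu^2 = 1 - 0.36^2 = 0.8704
Se = 62.5 * 4.1 * 0.8704 * 0.88 / 23959
Se = 0.008192 m
Convert to mm: Se = 0.008192 * 1000 = 8.192 mm


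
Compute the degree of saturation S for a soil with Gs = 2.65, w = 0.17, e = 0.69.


Using S = Gs * w / e
S = 2.65 * 0.17 / 0.69
S = 0.6529


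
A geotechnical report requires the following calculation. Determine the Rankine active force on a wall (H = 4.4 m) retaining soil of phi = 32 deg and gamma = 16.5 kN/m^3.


Compute active earth pressure coefficient:
Ka = tan^2(45 - phi/2) = tan^2(29.0) = 0.307259
Compute active force:
Pa = 0.5 * Ka * gamma * H^2
Pa = 0.5 * 0.307259 * 16.5 * 4.4^2
Pa = 49.08 kN/m


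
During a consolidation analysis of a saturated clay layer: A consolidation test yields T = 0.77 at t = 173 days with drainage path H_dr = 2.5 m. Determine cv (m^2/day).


Result: 0.02782 m^2/day

Derivation:
Using cv = T * H_dr^2 / t
H_dr^2 = 2.5^2 = 6.25
cv = 0.77 * 6.25 / 173
cv = 0.02782 m^2/day


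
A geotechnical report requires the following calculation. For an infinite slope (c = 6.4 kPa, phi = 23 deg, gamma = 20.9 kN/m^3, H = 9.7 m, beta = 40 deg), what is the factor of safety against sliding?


Using Fs = c / (gamma*H*sin(beta)*cos(beta)) + tan(phi)/tan(beta)
Cohesion contribution = 6.4 / (20.9*9.7*sin(40)*cos(40))
Cohesion contribution = 0.0641122
Friction contribution = tan(23)/tan(40) = 0.505869
Fs = 0.0641122 + 0.505869
Fs = 0.57


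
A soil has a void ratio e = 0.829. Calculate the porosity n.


Result: 0.4533

Derivation:
Using the relation n = e / (1 + e)
n = 0.829 / (1 + 0.829)
n = 0.829 / 1.829
n = 0.4533


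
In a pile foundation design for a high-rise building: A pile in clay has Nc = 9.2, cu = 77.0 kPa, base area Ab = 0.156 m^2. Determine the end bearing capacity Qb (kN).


Using Qb = Nc * cu * Ab
Qb = 9.2 * 77.0 * 0.156
Qb = 110.51 kN


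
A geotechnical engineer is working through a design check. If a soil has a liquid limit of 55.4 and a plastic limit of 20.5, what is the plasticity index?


Result: 34.9

Derivation:
Using PI = LL - PL
PI = 55.4 - 20.5
PI = 34.9


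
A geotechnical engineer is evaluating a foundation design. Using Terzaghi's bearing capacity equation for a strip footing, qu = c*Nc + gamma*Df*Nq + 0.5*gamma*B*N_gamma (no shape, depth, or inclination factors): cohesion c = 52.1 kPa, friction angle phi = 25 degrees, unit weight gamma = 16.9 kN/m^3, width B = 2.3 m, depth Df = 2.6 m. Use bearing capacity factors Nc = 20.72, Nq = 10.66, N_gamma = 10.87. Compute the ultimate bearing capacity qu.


Compute qu = c*Nc + gamma*Df*Nq + 0.5*gamma*B*N_gamma
Term 1: 52.1 * 20.72 = 1079.512
Term 2: 16.9 * 2.6 * 10.66 = 468.4004
Term 3: 0.5 * 16.9 * 2.3 * 10.87 = 211.25845
qu = 1079.512 + 468.4004 + 211.25845
qu = 1759.17 kPa


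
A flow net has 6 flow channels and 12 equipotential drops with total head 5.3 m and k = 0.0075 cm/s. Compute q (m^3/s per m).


Convert k to m/s for unit consistency with H:
k = 0.0075 cm/s = 0.0075 / 100 m/s = 7.5e-05 m/s
Using q = k * H * Nf / Nd
Nf / Nd = 6 / 12 = 0.5
q = 7.5e-05 * 5.3 * 0.5
q = 0.0001988 m^3/s per m


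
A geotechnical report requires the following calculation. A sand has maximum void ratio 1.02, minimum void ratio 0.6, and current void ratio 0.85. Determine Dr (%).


Using Dr = (e_max - e) / (e_max - e_min) * 100
e_max - e = 1.02 - 0.85 = 0.17
e_max - e_min = 1.02 - 0.6 = 0.42
Dr = 0.17 / 0.42 * 100
Dr = 40.48 %


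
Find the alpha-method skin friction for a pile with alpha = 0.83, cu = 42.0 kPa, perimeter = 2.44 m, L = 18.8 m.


Result: 1599.1 kN

Derivation:
Using Qs = alpha * cu * perimeter * L
Qs = 0.83 * 42.0 * 2.44 * 18.8
Qs = 1599.1 kN


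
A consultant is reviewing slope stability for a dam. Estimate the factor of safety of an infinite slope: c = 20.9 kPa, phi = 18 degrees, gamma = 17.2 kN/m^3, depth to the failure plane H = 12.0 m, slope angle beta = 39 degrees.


Result: 0.608

Derivation:
Using Fs = c / (gamma*H*sin(beta)*cos(beta)) + tan(phi)/tan(beta)
Cohesion contribution = 20.9 / (17.2*12.0*sin(39)*cos(39))
Cohesion contribution = 0.207044
Friction contribution = tan(18)/tan(39) = 0.401242
Fs = 0.207044 + 0.401242
Fs = 0.608


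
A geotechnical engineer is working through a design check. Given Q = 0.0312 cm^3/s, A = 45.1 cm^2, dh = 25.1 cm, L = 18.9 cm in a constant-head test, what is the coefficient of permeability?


Result: 0.000521 cm/s

Derivation:
Compute hydraulic gradient:
i = dh / L = 25.1 / 18.9 = 1.32804
Then apply Darcy's law:
k = Q / (A * i)
k = 0.0312 / (45.1 * 1.32804)
k = 0.0312 / 59.8947
k = 0.000521 cm/s


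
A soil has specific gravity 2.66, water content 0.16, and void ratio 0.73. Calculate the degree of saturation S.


Using S = Gs * w / e
S = 2.66 * 0.16 / 0.73
S = 0.583


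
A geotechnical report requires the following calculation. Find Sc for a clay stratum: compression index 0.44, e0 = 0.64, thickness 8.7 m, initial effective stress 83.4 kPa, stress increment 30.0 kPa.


Using Sc = Cc * H / (1 + e0) * log10((sigma0 + delta_sigma) / sigma0)
Stress ratio = (83.4 + 30.0) / 83.4 = 1.35971
log10(1.35971) = 0.133447
Cc * H / (1 + e0) = 0.44 * 8.7 / (1 + 0.64) = 2.33415
Sc = 2.33415 * 0.133447
Sc = 0.3115 m


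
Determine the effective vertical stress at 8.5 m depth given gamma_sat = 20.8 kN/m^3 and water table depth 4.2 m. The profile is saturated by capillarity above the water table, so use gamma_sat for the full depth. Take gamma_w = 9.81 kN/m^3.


Total stress = gamma_sat * depth
sigma = 20.8 * 8.5 = 176.8 kPa
Pore water pressure u = gamma_w * (depth - d_wt)
u = 9.81 * (8.5 - 4.2) = 42.183 kPa
Effective stress = sigma - u
sigma' = 176.8 - 42.183 = 134.62 kPa


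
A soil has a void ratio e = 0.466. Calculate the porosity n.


Using the relation n = e / (1 + e)
n = 0.466 / (1 + 0.466)
n = 0.466 / 1.466
n = 0.3179


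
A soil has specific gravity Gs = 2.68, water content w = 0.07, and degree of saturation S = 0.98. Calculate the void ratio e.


Using the relation e = Gs * w / S
e = 2.68 * 0.07 / 0.98
e = 0.1914


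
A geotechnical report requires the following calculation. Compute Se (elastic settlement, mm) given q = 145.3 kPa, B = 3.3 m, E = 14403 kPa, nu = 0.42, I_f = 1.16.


Result: 31.805 mm

Derivation:
Using Se = q * B * (1 - nu^2) * I_f / E
1 - nu^2 = 1 - 0.42^2 = 0.8236
Se = 145.3 * 3.3 * 0.8236 * 1.16 / 14403
Se = 0.031805 m
Convert to mm: Se = 0.031805 * 1000 = 31.805 mm


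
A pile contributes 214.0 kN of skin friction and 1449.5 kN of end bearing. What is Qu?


Using Qu = Qf + Qb
Qu = 214.0 + 1449.5
Qu = 1663.5 kN


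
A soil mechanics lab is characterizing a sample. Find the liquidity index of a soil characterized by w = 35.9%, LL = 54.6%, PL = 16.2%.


First compute the plasticity index:
PI = LL - PL = 54.6 - 16.2 = 38.4
Then compute the liquidity index:
LI = (w - PL) / PI
LI = (35.9 - 16.2) / 38.4
LI = 0.513


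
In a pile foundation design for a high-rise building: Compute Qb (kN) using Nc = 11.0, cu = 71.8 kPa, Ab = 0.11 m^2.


Using Qb = Nc * cu * Ab
Qb = 11.0 * 71.8 * 0.11
Qb = 86.88 kN


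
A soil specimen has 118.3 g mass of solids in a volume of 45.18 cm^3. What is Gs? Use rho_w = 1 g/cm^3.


Using Gs = m_s / (V_s * rho_w)
Since rho_w = 1 g/cm^3:
Gs = 118.3 / 45.18
Gs = 2.618


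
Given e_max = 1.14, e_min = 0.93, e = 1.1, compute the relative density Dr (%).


Result: 19.05 %

Derivation:
Using Dr = (e_max - e) / (e_max - e_min) * 100
e_max - e = 1.14 - 1.1 = 0.04
e_max - e_min = 1.14 - 0.93 = 0.21
Dr = 0.04 / 0.21 * 100
Dr = 19.05 %


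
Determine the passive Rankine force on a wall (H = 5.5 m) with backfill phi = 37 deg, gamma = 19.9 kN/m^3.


Result: 1210.81 kN/m

Derivation:
Compute passive earth pressure coefficient:
Kp = tan^2(45 + phi/2) = tan^2(63.5) = 4.022791
Compute passive force:
Pp = 0.5 * Kp * gamma * H^2
Pp = 0.5 * 4.022791 * 19.9 * 5.5^2
Pp = 1210.81 kN/m


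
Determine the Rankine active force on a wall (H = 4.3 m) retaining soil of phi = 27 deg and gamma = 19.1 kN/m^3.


Compute active earth pressure coefficient:
Ka = tan^2(45 - phi/2) = tan^2(31.5) = 0.375525
Compute active force:
Pa = 0.5 * Ka * gamma * H^2
Pa = 0.5 * 0.375525 * 19.1 * 4.3^2
Pa = 66.31 kN/m


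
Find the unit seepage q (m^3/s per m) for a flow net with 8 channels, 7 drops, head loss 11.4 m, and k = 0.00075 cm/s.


Result: 9.771e-05 m^3/s per m

Derivation:
Convert k to m/s for unit consistency with H:
k = 0.00075 cm/s = 0.00075 / 100 m/s = 7.5e-06 m/s
Using q = k * H * Nf / Nd
Nf / Nd = 8 / 7 = 1.1429
q = 7.5e-06 * 11.4 * 1.1429
q = 9.771e-05 m^3/s per m


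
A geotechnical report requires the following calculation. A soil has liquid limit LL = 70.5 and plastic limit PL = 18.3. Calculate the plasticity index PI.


Using PI = LL - PL
PI = 70.5 - 18.3
PI = 52.2


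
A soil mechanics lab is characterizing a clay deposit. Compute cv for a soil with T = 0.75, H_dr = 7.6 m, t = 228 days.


Using cv = T * H_dr^2 / t
H_dr^2 = 7.6^2 = 57.76
cv = 0.75 * 57.76 / 228
cv = 0.19 m^2/day


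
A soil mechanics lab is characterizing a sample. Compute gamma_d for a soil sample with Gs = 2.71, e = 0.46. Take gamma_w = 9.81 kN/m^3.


Using gamma_d = Gs * gamma_w / (1 + e)
gamma_d = 2.71 * 9.81 / (1 + 0.46)
gamma_d = 2.71 * 9.81 / 1.46
gamma_d = 18.209 kN/m^3


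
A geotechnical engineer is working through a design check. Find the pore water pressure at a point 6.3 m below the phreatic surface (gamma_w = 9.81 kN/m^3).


Result: 61.8 kPa

Derivation:
Using u = gamma_w * h_w
u = 9.81 * 6.3
u = 61.8 kPa


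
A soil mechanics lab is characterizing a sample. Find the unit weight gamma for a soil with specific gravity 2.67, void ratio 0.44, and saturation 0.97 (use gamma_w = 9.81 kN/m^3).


Result: 21.097 kN/m^3

Derivation:
Using gamma = gamma_w * (Gs + S*e) / (1 + e)
Numerator: Gs + S*e = 2.67 + 0.97*0.44 = 3.0968
Denominator: 1 + e = 1 + 0.44 = 1.44
gamma = 9.81 * 3.0968 / 1.44
gamma = 21.097 kN/m^3


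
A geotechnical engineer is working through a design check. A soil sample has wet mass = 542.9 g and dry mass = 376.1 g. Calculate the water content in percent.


Result: 44.35 %

Derivation:
Using w = (m_wet - m_dry) / m_dry * 100
m_wet - m_dry = 542.9 - 376.1 = 166.8 g
w = 166.8 / 376.1 * 100
w = 44.35 %


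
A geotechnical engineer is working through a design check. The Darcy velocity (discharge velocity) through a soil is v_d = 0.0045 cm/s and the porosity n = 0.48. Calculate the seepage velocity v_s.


Using v_s = v_d / n
v_s = 0.0045 / 0.48
v_s = 0.00937 cm/s


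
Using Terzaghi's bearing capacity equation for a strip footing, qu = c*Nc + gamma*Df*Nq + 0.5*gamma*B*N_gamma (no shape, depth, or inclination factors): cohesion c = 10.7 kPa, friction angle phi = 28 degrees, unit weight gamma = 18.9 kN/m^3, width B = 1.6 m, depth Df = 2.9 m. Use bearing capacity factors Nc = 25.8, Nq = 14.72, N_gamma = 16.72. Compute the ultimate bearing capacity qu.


Result: 1335.67 kPa

Derivation:
Compute qu = c*Nc + gamma*Df*Nq + 0.5*gamma*B*N_gamma
Term 1: 10.7 * 25.8 = 276.06
Term 2: 18.9 * 2.9 * 14.72 = 806.8032
Term 3: 0.5 * 18.9 * 1.6 * 16.72 = 252.8064
qu = 276.06 + 806.8032 + 252.8064
qu = 1335.67 kPa


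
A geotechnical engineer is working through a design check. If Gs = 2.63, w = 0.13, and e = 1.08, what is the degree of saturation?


Result: 0.3166

Derivation:
Using S = Gs * w / e
S = 2.63 * 0.13 / 1.08
S = 0.3166


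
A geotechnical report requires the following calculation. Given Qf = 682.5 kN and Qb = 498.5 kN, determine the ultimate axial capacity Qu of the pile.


Using Qu = Qf + Qb
Qu = 682.5 + 498.5
Qu = 1181.0 kN


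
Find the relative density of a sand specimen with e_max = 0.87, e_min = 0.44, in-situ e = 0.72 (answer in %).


Using Dr = (e_max - e) / (e_max - e_min) * 100
e_max - e = 0.87 - 0.72 = 0.15
e_max - e_min = 0.87 - 0.44 = 0.43
Dr = 0.15 / 0.43 * 100
Dr = 34.88 %


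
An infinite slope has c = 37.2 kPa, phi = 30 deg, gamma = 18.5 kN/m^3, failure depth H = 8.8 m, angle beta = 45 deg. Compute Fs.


Using Fs = c / (gamma*H*sin(beta)*cos(beta)) + tan(phi)/tan(beta)
Cohesion contribution = 37.2 / (18.5*8.8*sin(45)*cos(45))
Cohesion contribution = 0.457002
Friction contribution = tan(30)/tan(45) = 0.57735
Fs = 0.457002 + 0.57735
Fs = 1.034


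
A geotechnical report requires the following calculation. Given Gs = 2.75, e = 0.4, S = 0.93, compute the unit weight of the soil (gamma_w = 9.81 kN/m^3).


Result: 21.876 kN/m^3

Derivation:
Using gamma = gamma_w * (Gs + S*e) / (1 + e)
Numerator: Gs + S*e = 2.75 + 0.93*0.4 = 3.122
Denominator: 1 + e = 1 + 0.4 = 1.4
gamma = 9.81 * 3.122 / 1.4
gamma = 21.876 kN/m^3


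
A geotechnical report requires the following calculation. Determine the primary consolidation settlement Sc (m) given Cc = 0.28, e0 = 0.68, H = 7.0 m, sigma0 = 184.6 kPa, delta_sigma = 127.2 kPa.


Result: 0.2656 m

Derivation:
Using Sc = Cc * H / (1 + e0) * log10((sigma0 + delta_sigma) / sigma0)
Stress ratio = (184.6 + 127.2) / 184.6 = 1.68906
log10(1.68906) = 0.227644
Cc * H / (1 + e0) = 0.28 * 7.0 / (1 + 0.68) = 1.16667
Sc = 1.16667 * 0.227644
Sc = 0.2656 m


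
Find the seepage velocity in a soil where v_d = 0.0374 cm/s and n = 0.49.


Result: 0.07633 cm/s

Derivation:
Using v_s = v_d / n
v_s = 0.0374 / 0.49
v_s = 0.07633 cm/s


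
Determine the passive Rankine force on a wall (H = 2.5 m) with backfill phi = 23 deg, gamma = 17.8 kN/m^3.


Compute passive earth pressure coefficient:
Kp = tan^2(45 + phi/2) = tan^2(56.5) = 2.282623
Compute passive force:
Pp = 0.5 * Kp * gamma * H^2
Pp = 0.5 * 2.282623 * 17.8 * 2.5^2
Pp = 126.97 kN/m


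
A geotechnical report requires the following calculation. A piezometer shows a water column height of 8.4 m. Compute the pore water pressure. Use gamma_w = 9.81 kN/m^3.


Using u = gamma_w * h_w
u = 9.81 * 8.4
u = 82.4 kPa


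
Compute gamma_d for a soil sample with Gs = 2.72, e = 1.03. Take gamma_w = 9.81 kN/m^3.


Result: 13.144 kN/m^3

Derivation:
Using gamma_d = Gs * gamma_w / (1 + e)
gamma_d = 2.72 * 9.81 / (1 + 1.03)
gamma_d = 2.72 * 9.81 / 2.03
gamma_d = 13.144 kN/m^3


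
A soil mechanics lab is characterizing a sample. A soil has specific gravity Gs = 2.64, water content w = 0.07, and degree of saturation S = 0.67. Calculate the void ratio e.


Using the relation e = Gs * w / S
e = 2.64 * 0.07 / 0.67
e = 0.2758


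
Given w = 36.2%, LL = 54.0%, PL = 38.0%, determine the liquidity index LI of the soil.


First compute the plasticity index:
PI = LL - PL = 54.0 - 38.0 = 16.0
Then compute the liquidity index:
LI = (w - PL) / PI
LI = (36.2 - 38.0) / 16.0
LI = -0.112


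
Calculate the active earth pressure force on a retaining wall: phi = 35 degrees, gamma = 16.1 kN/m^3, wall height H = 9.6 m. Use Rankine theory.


Compute active earth pressure coefficient:
Ka = tan^2(45 - phi/2) = tan^2(27.5) = 0.27099
Compute active force:
Pa = 0.5 * Ka * gamma * H^2
Pa = 0.5 * 0.27099 * 16.1 * 9.6^2
Pa = 201.04 kN/m


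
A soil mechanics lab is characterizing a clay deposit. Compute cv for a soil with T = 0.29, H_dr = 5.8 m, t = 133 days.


Using cv = T * H_dr^2 / t
H_dr^2 = 5.8^2 = 33.64
cv = 0.29 * 33.64 / 133
cv = 0.07335 m^2/day


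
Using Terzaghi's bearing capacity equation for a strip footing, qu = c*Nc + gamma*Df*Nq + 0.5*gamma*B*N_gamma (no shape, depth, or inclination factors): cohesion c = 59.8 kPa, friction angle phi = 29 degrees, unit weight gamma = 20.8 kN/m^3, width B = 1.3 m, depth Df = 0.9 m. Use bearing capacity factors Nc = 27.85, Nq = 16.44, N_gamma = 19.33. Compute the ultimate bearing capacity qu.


Result: 2234.53 kPa

Derivation:
Compute qu = c*Nc + gamma*Df*Nq + 0.5*gamma*B*N_gamma
Term 1: 59.8 * 27.85 = 1665.43
Term 2: 20.8 * 0.9 * 16.44 = 307.7568
Term 3: 0.5 * 20.8 * 1.3 * 19.33 = 261.3416
qu = 1665.43 + 307.7568 + 261.3416
qu = 2234.53 kPa


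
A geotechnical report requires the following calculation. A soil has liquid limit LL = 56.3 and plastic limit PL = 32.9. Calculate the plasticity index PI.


Using PI = LL - PL
PI = 56.3 - 32.9
PI = 23.4


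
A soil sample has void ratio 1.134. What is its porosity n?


Result: 0.5314

Derivation:
Using the relation n = e / (1 + e)
n = 1.134 / (1 + 1.134)
n = 1.134 / 2.134
n = 0.5314


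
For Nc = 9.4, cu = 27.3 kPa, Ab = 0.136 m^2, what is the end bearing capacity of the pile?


Result: 34.9 kN

Derivation:
Using Qb = Nc * cu * Ab
Qb = 9.4 * 27.3 * 0.136
Qb = 34.9 kN


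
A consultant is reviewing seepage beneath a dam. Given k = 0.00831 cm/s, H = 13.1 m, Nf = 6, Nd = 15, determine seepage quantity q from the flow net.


Convert k to m/s for unit consistency with H:
k = 0.00831 cm/s = 0.00831 / 100 m/s = 8.31e-05 m/s
Using q = k * H * Nf / Nd
Nf / Nd = 6 / 15 = 0.4
q = 8.31e-05 * 13.1 * 0.4
q = 0.0004354 m^3/s per m
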